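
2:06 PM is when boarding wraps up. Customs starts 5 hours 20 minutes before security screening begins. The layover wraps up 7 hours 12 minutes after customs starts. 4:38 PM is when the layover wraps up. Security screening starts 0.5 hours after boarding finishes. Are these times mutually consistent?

No

Security screening starts at 2:06 PM + 30 min = 2:36 PM.
Customs starts at 2:36 PM − 320 min = 9:16 AM.
The layover ends at 9:16 AM + 432 min = 4:28 PM.
But the layover is also said to end at 4:38 PM — a 10-minute conflict.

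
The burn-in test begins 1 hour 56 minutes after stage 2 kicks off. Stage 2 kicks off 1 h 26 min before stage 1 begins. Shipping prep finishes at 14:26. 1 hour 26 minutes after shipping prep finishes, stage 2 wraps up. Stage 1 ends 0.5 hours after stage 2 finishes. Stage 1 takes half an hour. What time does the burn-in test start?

Stage 2 ends at 14:26 + 86 min = 15:52.
Stage 1 ends at 15:52 + 30 min = 16:22.
Stage 1 starts at 16:22 − 30 min = 15:52.
Stage 2 starts at 15:52 − 86 min = 14:26.
The burn-in test starts at 14:26 + 116 min = 16:22.

16:22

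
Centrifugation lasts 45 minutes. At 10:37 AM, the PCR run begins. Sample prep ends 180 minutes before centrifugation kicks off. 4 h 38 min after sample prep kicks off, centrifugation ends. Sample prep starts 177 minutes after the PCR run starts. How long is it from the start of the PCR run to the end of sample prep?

Sample prep starts at 10:37 AM + 177 min = 1:34 PM.
Centrifugation ends at 1:34 PM + 278 min = 6:12 PM.
Centrifugation starts at 6:12 PM − 45 min = 5:27 PM.
Sample prep ends at 5:27 PM − 180 min = 2:27 PM.
From 10:37 AM to 2:27 PM is 230 minutes.

230 minutes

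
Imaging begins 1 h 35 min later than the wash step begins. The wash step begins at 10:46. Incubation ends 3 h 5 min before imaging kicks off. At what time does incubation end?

09:16

Imaging starts at 10:46 + 95 min = 12:21.
Incubation ends at 12:21 − 185 min = 09:16.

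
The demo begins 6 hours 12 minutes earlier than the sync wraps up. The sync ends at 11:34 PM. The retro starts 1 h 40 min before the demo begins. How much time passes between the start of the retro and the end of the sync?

The demo starts at 11:34 PM − 372 min = 5:22 PM.
The retro starts at 5:22 PM − 100 min = 3:42 PM.
From 3:42 PM to 11:34 PM is 472 minutes.

472 minutes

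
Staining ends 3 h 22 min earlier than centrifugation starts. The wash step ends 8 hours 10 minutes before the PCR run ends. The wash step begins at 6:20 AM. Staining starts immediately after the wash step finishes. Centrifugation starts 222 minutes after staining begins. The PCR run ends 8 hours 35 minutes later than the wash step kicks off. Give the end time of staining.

7:05 AM

The PCR run ends at 6:20 AM + 515 min = 2:55 PM.
The wash step ends at 2:55 PM − 490 min = 6:45 AM.
So staining starts at 6:45 AM.
Centrifugation starts at 6:45 AM + 222 min = 10:27 AM.
Staining ends at 10:27 AM − 202 min = 7:05 AM.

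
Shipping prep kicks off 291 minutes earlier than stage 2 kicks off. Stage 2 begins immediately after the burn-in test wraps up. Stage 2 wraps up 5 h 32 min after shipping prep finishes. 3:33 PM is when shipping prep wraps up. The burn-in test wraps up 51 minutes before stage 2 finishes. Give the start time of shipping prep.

3:23 PM

Stage 2 ends at 3:33 PM + 332 min = 9:05 PM.
The burn-in test ends at 9:05 PM − 51 min = 8:14 PM.
So stage 2 starts at 8:14 PM.
Shipping prep starts at 8:14 PM − 291 min = 3:23 PM.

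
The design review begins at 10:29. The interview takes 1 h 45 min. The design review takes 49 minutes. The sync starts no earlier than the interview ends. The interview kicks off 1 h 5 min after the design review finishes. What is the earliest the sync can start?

14:08

The design review ends at 10:29 + 49 min = 11:18.
The interview starts at 11:18 + 65 min = 12:23.
The interview ends at 12:23 + 105 min = 14:08.
The sync is bounded by the interview, so the earliest it can start is 14:08.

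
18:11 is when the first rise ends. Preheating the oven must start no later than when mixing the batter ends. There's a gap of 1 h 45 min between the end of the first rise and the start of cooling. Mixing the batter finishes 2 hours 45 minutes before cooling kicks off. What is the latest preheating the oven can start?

17:11

Cooling starts at 18:11 + 105 min = 19:56.
Mixing the batter ends at 19:56 − 165 min = 17:11.
Preheating the oven is bounded by mixing the batter, so the latest it can start is 17:11.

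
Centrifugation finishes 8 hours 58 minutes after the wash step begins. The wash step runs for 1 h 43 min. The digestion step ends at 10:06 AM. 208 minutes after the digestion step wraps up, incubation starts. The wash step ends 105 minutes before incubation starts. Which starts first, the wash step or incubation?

Incubation starts at 10:06 AM + 208 min = 1:34 PM.
The wash step ends at 1:34 PM − 105 min = 11:49 AM.
The wash step starts at 11:49 AM − 103 min = 10:06 AM.
The wash step starts at 10:06 AM and incubation starts at 1:34 PM, so the wash step is first.

the wash step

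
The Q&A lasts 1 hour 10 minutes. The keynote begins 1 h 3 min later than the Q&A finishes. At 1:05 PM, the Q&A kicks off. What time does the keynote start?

The Q&A ends at 1:05 PM + 70 min = 2:15 PM.
The keynote starts at 2:15 PM + 63 min = 3:18 PM.

3:18 PM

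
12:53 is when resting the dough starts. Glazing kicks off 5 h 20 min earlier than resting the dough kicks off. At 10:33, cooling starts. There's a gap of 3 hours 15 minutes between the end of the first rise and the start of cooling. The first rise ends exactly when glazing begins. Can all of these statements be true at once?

Glazing starts at 12:53 − 320 min = 07:33.
So the first rise ends at 07:33.
Cooling starts at 07:33 + 195 min = 10:48.
But cooling is also said to start at 10:33 — a 15-minute conflict.

No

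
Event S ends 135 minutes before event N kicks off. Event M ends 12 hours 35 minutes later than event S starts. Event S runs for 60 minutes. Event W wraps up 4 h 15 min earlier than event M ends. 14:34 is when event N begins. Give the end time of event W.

19:39

Event S ends at 14:34 − 135 min = 12:19.
Event S starts at 12:19 − 60 min = 11:19.
Event M ends at 11:19 + 755 min = 23:54.
Event W ends at 23:54 − 255 min = 19:39.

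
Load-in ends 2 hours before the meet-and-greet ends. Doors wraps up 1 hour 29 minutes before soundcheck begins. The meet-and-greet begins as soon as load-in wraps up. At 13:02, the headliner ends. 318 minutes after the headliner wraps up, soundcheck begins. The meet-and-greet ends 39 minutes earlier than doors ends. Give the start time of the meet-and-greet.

Soundcheck starts at 13:02 + 318 min = 18:20.
Doors ends at 18:20 − 89 min = 16:51.
The meet-and-greet ends at 16:51 − 39 min = 16:12.
Load-in ends at 16:12 − 120 min = 14:12.
So the meet-and-greet starts at 14:12.

14:12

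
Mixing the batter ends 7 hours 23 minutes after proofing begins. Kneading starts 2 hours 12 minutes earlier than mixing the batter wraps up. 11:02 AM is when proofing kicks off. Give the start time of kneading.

Mixing the batter ends at 11:02 AM + 443 min = 6:25 PM.
Kneading starts at 6:25 PM − 132 min = 4:13 PM.

4:13 PM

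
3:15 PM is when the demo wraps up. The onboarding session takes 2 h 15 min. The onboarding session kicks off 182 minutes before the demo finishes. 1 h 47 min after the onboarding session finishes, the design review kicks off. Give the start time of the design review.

4:15 PM

The onboarding session starts at 3:15 PM − 182 min = 12:13 PM.
The onboarding session ends at 12:13 PM + 135 min = 2:28 PM.
The design review starts at 2:28 PM + 107 min = 4:15 PM.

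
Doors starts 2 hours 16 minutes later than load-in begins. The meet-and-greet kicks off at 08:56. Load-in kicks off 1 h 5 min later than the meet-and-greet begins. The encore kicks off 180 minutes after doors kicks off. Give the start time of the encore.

Load-in starts at 08:56 + 65 min = 10:01.
Doors starts at 10:01 + 136 min = 12:17.
The encore starts at 12:17 + 180 min = 15:17.

15:17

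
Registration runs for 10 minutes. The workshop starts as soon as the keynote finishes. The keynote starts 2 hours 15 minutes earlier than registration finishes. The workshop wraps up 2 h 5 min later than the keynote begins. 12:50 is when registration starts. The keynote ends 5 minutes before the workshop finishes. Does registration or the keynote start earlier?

the keynote

Registration ends at 12:50 + 10 min = 13:00.
The keynote starts at 13:00 − 135 min = 10:45.
Registration starts at 12:50 and the keynote starts at 10:45, so the keynote is first.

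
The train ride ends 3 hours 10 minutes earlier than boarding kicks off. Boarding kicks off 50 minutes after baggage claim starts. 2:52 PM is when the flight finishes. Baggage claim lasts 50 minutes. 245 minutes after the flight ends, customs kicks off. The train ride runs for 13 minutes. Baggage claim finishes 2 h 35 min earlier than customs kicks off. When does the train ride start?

Customs starts at 2:52 PM + 245 min = 6:57 PM.
Baggage claim ends at 6:57 PM − 155 min = 4:22 PM.
Baggage claim starts at 4:22 PM − 50 min = 3:32 PM.
Boarding starts at 3:32 PM + 50 min = 4:22 PM.
The train ride ends at 4:22 PM − 190 min = 1:12 PM.
The train ride starts at 1:12 PM − 13 min = 12:59 PM.

12:59 PM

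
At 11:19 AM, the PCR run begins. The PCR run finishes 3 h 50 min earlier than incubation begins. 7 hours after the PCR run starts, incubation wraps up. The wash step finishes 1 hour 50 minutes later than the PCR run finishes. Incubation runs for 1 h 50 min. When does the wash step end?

Incubation ends at 11:19 AM + 420 min = 6:19 PM.
Incubation starts at 6:19 PM − 110 min = 4:29 PM.
The PCR run ends at 4:29 PM − 230 min = 12:39 PM.
The wash step ends at 12:39 PM + 110 min = 2:29 PM.

2:29 PM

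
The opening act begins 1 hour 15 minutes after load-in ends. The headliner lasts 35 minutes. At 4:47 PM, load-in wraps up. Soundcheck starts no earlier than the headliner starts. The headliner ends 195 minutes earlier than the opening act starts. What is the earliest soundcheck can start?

2:12 PM

The opening act starts at 4:47 PM + 75 min = 6:02 PM.
The headliner ends at 6:02 PM − 195 min = 2:47 PM.
The headliner starts at 2:47 PM − 35 min = 2:12 PM.
Soundcheck is bounded by the headliner, so the earliest it can start is 2:12 PM.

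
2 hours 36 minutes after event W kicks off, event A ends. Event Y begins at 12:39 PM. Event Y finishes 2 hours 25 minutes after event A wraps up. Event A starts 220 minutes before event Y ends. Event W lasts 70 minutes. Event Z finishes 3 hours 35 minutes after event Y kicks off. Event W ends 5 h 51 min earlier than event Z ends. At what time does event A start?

Event Z ends at 12:39 PM + 215 min = 4:14 PM.
Event W ends at 4:14 PM − 351 min = 10:23 AM.
Event W starts at 10:23 AM − 70 min = 9:13 AM.
Event A ends at 9:13 AM + 156 min = 11:49 AM.
Event Y ends at 11:49 AM + 145 min = 2:14 PM.
Event A starts at 2:14 PM − 220 min = 10:34 AM.

10:34 AM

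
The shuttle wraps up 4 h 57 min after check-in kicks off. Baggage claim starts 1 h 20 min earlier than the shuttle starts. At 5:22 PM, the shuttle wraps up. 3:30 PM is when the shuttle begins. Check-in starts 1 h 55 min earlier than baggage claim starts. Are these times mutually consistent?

No

Baggage claim starts at 3:30 PM − 80 min = 2:10 PM.
Check-in starts at 2:10 PM − 115 min = 12:15 PM.
The shuttle ends at 12:15 PM + 297 min = 5:12 PM.
But the shuttle is also said to end at 5:22 PM — a 10-minute conflict.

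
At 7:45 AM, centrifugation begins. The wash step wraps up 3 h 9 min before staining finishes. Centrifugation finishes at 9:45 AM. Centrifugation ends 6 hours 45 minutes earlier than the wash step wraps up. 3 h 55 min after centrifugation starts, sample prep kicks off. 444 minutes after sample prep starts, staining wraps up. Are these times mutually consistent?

No

Sample prep starts at 7:45 AM + 235 min = 11:40 AM.
Staining ends at 11:40 AM + 444 min = 7:04 PM.
The wash step ends at 7:04 PM − 189 min = 3:55 PM.
Centrifugation ends at 3:55 PM − 405 min = 9:10 AM.
But centrifugation is also said to end at 9:45 AM — a 35-minute conflict.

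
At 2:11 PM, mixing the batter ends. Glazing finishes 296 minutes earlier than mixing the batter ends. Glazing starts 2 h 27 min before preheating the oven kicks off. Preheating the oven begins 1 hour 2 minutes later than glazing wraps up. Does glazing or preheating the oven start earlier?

Glazing ends at 2:11 PM − 296 min = 9:15 AM.
Preheating the oven starts at 9:15 AM + 62 min = 10:17 AM.
Glazing starts at 10:17 AM − 147 min = 7:50 AM.
Glazing starts at 7:50 AM and preheating the oven starts at 10:17 AM, so glazing is first.

glazing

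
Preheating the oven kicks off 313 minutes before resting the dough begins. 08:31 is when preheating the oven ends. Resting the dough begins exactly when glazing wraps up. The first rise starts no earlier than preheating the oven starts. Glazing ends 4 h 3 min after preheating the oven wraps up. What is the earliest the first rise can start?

07:21

Glazing ends at 08:31 + 243 min = 12:34.
So resting the dough starts at 12:34.
Preheating the oven starts at 12:34 − 313 min = 07:21.
The first rise is bounded by preheating the oven, so the earliest it can start is 07:21.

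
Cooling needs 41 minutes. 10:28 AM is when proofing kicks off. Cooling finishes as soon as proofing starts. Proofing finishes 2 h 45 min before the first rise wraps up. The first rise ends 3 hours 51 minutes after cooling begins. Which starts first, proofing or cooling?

Cooling ends at 10:28 AM.
Cooling starts at 10:28 AM − 41 min = 9:47 AM.
Proofing starts at 10:28 AM and cooling starts at 9:47 AM, so cooling is first.

cooling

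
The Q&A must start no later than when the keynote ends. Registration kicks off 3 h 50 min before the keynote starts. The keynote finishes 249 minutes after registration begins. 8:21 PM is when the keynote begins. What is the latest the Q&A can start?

8:40 PM

Registration starts at 8:21 PM − 230 min = 4:31 PM.
The keynote ends at 4:31 PM + 249 min = 8:40 PM.
The Q&A is bounded by the keynote, so the latest it can start is 8:40 PM.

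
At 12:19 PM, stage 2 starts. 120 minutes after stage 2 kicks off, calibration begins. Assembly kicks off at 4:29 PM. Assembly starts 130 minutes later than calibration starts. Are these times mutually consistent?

Calibration starts at 12:19 PM + 120 min = 2:19 PM.
Assembly starts at 2:19 PM + 130 min = 4:29 PM.
That matches the stated 4:29 PM, so the schedule is consistent.

Yes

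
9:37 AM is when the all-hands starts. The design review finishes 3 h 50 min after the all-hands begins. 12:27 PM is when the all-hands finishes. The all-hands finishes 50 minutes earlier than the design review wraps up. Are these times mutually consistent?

The design review ends at 9:37 AM + 230 min = 1:27 PM.
The all-hands ends at 1:27 PM − 50 min = 12:37 PM.
But the all-hands is also said to end at 12:27 PM — a 10-minute conflict.

No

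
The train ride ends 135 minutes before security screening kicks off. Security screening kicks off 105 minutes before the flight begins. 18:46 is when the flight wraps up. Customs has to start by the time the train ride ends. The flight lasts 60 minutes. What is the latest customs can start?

The flight starts at 18:46 − 60 min = 17:46.
Security screening starts at 17:46 − 105 min = 16:01.
The train ride ends at 16:01 − 135 min = 13:46.
Customs is bounded by the train ride, so the latest it can start is 13:46.

13:46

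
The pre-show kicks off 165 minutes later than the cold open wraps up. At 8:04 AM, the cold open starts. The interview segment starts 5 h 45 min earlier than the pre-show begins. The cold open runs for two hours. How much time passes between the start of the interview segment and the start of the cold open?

1 hour

The cold open ends at 8:04 AM + 120 min = 10:04 AM.
The pre-show starts at 10:04 AM + 165 min = 12:49 PM.
The interview segment starts at 12:49 PM − 345 min = 7:04 AM.
From 7:04 AM to 8:04 AM is 1 hour.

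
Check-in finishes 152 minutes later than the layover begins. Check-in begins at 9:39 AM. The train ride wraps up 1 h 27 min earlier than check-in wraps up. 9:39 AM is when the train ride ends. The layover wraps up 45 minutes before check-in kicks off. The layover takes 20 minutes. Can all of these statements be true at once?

Yes

The layover ends at 9:39 AM − 45 min = 8:54 AM.
The layover starts at 8:54 AM − 20 min = 8:34 AM.
Check-in ends at 8:34 AM + 152 min = 11:06 AM.
The train ride ends at 11:06 AM − 87 min = 9:39 AM.
That matches the stated 9:39 AM, so the schedule is consistent.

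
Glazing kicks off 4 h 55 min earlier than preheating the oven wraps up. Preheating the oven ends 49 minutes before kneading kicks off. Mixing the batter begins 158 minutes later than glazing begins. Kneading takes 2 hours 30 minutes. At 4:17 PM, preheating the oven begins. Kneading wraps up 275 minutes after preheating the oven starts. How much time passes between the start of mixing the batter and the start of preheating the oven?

Kneading ends at 4:17 PM + 275 min = 8:52 PM.
Kneading starts at 8:52 PM − 150 min = 6:22 PM.
Preheating the oven ends at 6:22 PM − 49 min = 5:33 PM.
Glazing starts at 5:33 PM − 295 min = 12:38 PM.
Mixing the batter starts at 12:38 PM + 158 min = 3:16 PM.
From 3:16 PM to 4:17 PM is 1 h 1 min.

1 h 1 min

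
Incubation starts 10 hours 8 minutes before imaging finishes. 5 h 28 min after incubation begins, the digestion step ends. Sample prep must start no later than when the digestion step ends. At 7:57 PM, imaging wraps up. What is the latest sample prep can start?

Incubation starts at 7:57 PM − 608 min = 9:49 AM.
The digestion step ends at 9:49 AM + 328 min = 3:17 PM.
Sample prep is bounded by the digestion step, so the latest it can start is 3:17 PM.

3:17 PM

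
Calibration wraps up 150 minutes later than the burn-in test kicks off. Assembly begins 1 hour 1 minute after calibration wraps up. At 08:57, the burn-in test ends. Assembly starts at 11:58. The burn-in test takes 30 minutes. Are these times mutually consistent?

The burn-in test starts at 08:57 − 30 min = 08:27.
Calibration ends at 08:27 + 150 min = 10:57.
Assembly starts at 10:57 + 61 min = 11:58.
That matches the stated 11:58, so the schedule is consistent.

Yes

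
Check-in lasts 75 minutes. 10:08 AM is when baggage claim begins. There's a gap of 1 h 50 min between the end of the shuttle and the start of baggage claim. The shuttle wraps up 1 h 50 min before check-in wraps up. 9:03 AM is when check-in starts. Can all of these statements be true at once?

Check-in ends at 9:03 AM + 75 min = 10:18 AM.
The shuttle ends at 10:18 AM − 110 min = 8:28 AM.
Baggage claim starts at 8:28 AM + 110 min = 10:18 AM.
But baggage claim is also said to start at 10:08 AM — a 10-minute conflict.

No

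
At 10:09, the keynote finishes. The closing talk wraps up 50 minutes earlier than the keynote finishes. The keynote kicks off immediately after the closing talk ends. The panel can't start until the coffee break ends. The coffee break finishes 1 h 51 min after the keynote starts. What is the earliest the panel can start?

11:10

The closing talk ends at 10:09 − 50 min = 09:19.
So the keynote starts at 09:19.
The coffee break ends at 09:19 + 111 min = 11:10.
The panel is bounded by the coffee break, so the earliest it can start is 11:10.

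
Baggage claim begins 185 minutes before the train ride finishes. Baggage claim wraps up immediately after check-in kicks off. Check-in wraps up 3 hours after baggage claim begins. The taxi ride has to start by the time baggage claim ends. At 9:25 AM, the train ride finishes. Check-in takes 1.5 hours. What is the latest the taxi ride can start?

7:50 AM

Baggage claim starts at 9:25 AM − 185 min = 6:20 AM.
Check-in ends at 6:20 AM + 180 min = 9:20 AM.
Check-in starts at 9:20 AM − 90 min = 7:50 AM.
So baggage claim ends at 7:50 AM.
The taxi ride is bounded by baggage claim, so the latest it can start is 7:50 AM.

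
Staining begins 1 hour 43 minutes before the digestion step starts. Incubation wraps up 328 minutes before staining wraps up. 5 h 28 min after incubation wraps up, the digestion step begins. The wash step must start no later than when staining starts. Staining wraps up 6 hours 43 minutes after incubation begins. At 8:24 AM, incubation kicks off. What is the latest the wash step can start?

1:24 PM

Staining ends at 8:24 AM + 403 min = 3:07 PM.
Incubation ends at 3:07 PM − 328 min = 9:39 AM.
The digestion step starts at 9:39 AM + 328 min = 3:07 PM.
Staining starts at 3:07 PM − 103 min = 1:24 PM.
The wash step is bounded by staining, so the latest it can start is 1:24 PM.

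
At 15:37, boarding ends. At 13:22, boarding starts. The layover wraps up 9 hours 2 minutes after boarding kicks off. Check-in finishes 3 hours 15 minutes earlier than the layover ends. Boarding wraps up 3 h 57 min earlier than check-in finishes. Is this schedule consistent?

No

The layover ends at 13:22 + 542 min = 22:24.
Check-in ends at 22:24 − 195 min = 19:09.
Boarding ends at 19:09 − 237 min = 15:12.
But boarding is also said to end at 15:37 — a 25-minute conflict.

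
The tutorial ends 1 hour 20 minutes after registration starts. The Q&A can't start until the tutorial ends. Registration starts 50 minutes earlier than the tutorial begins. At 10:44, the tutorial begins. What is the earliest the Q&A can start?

11:14

Registration starts at 10:44 − 50 min = 09:54.
The tutorial ends at 09:54 + 80 min = 11:14.
The Q&A is bounded by the tutorial, so the earliest it can start is 11:14.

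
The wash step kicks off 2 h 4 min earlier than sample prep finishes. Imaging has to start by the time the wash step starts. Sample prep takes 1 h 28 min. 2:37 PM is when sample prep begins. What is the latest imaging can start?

Sample prep ends at 2:37 PM + 88 min = 4:05 PM.
The wash step starts at 4:05 PM − 124 min = 2:01 PM.
Imaging is bounded by the wash step, so the latest it can start is 2:01 PM.

2:01 PM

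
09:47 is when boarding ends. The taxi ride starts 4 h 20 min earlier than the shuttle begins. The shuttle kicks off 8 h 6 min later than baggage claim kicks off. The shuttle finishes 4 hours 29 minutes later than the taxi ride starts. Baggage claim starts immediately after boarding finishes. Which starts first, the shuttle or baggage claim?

baggage claim

Baggage claim starts at 09:47.
The shuttle starts at 09:47 + 486 min = 17:53.
The shuttle starts at 17:53 and baggage claim starts at 09:47, so baggage claim is first.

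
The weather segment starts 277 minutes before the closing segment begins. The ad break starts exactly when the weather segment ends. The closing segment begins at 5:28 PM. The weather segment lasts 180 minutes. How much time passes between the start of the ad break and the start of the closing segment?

1 h 37 min

The weather segment starts at 5:28 PM − 277 min = 12:51 PM.
The weather segment ends at 12:51 PM + 180 min = 3:51 PM.
So the ad break starts at 3:51 PM.
From 3:51 PM to 5:28 PM is 1 h 37 min.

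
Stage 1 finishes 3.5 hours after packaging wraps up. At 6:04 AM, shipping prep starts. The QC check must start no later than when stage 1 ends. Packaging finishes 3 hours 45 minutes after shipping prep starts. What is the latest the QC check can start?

1:19 PM

Packaging ends at 6:04 AM + 225 min = 9:49 AM.
Stage 1 ends at 9:49 AM + 210 min = 1:19 PM.
The QC check is bounded by stage 1, so the latest it can start is 1:19 PM.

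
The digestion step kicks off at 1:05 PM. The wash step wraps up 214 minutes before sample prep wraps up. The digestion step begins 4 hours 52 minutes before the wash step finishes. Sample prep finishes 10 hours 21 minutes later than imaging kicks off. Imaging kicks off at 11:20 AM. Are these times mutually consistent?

Sample prep ends at 11:20 AM + 621 min = 9:41 PM.
The wash step ends at 9:41 PM − 214 min = 6:07 PM.
The digestion step starts at 6:07 PM − 292 min = 1:15 PM.
But the digestion step is also said to start at 1:05 PM — a 10-minute conflict.

No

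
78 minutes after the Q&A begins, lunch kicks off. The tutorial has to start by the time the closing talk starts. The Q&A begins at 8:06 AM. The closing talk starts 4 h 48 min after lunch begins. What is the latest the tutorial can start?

Lunch starts at 8:06 AM + 78 min = 9:24 AM.
The closing talk starts at 9:24 AM + 288 min = 2:12 PM.
The tutorial is bounded by the closing talk, so the latest it can start is 2:12 PM.

2:12 PM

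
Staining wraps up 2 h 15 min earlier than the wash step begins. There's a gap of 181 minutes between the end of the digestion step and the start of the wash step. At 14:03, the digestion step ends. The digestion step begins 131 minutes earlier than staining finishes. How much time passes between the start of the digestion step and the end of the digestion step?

1 h 25 min

The wash step starts at 14:03 + 181 min = 17:04.
Staining ends at 17:04 − 135 min = 14:49.
The digestion step starts at 14:49 − 131 min = 12:38.
From 12:38 to 14:03 is 1 h 25 min.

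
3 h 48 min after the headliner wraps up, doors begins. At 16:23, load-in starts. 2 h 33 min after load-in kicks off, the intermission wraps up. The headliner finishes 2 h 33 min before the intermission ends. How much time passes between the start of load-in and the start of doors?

The intermission ends at 16:23 + 153 min = 18:56.
The headliner ends at 18:56 − 153 min = 16:23.
Doors starts at 16:23 + 228 min = 20:11.
From 16:23 to 20:11 is 228 minutes.

228 minutes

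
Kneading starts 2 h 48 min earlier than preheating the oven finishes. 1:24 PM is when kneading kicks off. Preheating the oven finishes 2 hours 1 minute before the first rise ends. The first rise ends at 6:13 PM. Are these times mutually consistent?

Preheating the oven ends at 6:13 PM − 121 min = 4:12 PM.
Kneading starts at 4:12 PM − 168 min = 1:24 PM.
That matches the stated 1:24 PM, so the schedule is consistent.

Yes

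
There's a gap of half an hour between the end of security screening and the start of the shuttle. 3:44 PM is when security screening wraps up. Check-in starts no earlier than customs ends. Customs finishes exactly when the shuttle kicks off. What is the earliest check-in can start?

4:14 PM

The shuttle starts at 3:44 PM + 30 min = 4:14 PM.
So customs ends at 4:14 PM.
Check-in is bounded by customs, so the earliest it can start is 4:14 PM.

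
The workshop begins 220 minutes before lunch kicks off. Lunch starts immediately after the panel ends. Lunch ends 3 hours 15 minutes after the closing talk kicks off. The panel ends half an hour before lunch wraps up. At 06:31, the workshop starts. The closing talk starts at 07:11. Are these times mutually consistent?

Lunch ends at 07:11 + 195 min = 10:26.
The panel ends at 10:26 − 30 min = 09:56.
So lunch starts at 09:56.
The workshop starts at 09:56 − 220 min = 06:16.
But the workshop is also said to start at 06:31 — a 15-minute conflict.

No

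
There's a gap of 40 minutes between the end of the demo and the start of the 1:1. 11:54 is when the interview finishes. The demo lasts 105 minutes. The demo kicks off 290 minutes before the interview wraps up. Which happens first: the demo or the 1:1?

the demo

The demo starts at 11:54 − 290 min = 07:04.
The demo ends at 07:04 + 105 min = 08:49.
The 1:1 starts at 08:49 + 40 min = 09:29.
The demo starts at 07:04 and the 1:1 starts at 09:29, so the demo is first.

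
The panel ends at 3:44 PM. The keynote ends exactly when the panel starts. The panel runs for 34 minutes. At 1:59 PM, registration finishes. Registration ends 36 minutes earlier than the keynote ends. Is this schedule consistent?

No

The panel starts at 3:44 PM − 34 min = 3:10 PM.
So the keynote ends at 3:10 PM.
Registration ends at 3:10 PM − 36 min = 2:34 PM.
But registration is also said to end at 1:59 PM — a 35-minute conflict.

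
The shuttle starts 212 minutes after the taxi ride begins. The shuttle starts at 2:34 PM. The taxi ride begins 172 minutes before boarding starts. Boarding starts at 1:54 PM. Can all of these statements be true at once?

Yes

The taxi ride starts at 1:54 PM − 172 min = 11:02 AM.
The shuttle starts at 11:02 AM + 212 min = 2:34 PM.
That matches the stated 2:34 PM, so the schedule is consistent.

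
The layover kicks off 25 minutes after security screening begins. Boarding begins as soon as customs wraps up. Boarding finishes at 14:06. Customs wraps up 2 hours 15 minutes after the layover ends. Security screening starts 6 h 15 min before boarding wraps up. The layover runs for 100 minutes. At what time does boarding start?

12:11

Security screening starts at 14:06 − 375 min = 07:51.
The layover starts at 07:51 + 25 min = 08:16.
The layover ends at 08:16 + 100 min = 09:56.
Customs ends at 09:56 + 135 min = 12:11.
So boarding starts at 12:11.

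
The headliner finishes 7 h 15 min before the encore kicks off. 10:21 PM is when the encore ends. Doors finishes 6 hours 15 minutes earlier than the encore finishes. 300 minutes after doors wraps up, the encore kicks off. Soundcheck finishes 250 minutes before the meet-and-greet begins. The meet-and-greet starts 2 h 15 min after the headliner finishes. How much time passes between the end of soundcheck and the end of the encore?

625 minutes

Doors ends at 10:21 PM − 375 min = 4:06 PM.
The encore starts at 4:06 PM + 300 min = 9:06 PM.
The headliner ends at 9:06 PM − 435 min = 1:51 PM.
The meet-and-greet starts at 1:51 PM + 135 min = 4:06 PM.
Soundcheck ends at 4:06 PM − 250 min = 11:56 AM.
From 11:56 AM to 10:21 PM is 625 minutes.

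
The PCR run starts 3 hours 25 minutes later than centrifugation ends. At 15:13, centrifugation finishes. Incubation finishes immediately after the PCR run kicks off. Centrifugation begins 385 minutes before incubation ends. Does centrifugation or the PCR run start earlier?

centrifugation

The PCR run starts at 15:13 + 205 min = 18:38.
So incubation ends at 18:38.
Centrifugation starts at 18:38 − 385 min = 12:13.
Centrifugation starts at 12:13 and the PCR run starts at 18:38, so centrifugation is first.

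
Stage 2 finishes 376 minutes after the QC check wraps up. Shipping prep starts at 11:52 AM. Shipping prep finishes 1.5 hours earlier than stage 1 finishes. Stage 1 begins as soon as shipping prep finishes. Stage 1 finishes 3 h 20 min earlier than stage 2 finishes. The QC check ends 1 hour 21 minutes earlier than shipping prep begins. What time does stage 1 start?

The QC check ends at 11:52 AM − 81 min = 10:31 AM.
Stage 2 ends at 10:31 AM + 376 min = 4:47 PM.
Stage 1 ends at 4:47 PM − 200 min = 1:27 PM.
Shipping prep ends at 1:27 PM − 90 min = 11:57 AM.
So stage 1 starts at 11:57 AM.

11:57 AM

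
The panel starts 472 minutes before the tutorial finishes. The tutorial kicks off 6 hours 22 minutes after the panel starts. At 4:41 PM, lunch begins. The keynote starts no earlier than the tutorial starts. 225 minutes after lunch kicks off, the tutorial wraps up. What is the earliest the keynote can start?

6:56 PM

The tutorial ends at 4:41 PM + 225 min = 8:26 PM.
The panel starts at 8:26 PM − 472 min = 12:34 PM.
The tutorial starts at 12:34 PM + 382 min = 6:56 PM.
The keynote is bounded by the tutorial, so the earliest it can start is 6:56 PM.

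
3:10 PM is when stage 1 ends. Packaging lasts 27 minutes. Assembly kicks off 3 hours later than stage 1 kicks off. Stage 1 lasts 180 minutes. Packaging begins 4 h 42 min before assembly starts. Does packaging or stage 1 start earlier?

Stage 1 starts at 3:10 PM − 180 min = 12:10 PM.
Assembly starts at 12:10 PM + 180 min = 3:10 PM.
Packaging starts at 3:10 PM − 282 min = 10:28 AM.
Packaging starts at 10:28 AM and stage 1 starts at 12:10 PM, so packaging is first.

packaging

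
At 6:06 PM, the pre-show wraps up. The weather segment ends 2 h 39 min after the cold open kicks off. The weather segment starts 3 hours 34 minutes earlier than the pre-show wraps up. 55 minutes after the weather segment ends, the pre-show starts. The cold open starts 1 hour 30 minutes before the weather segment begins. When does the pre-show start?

The weather segment starts at 6:06 PM − 214 min = 2:32 PM.
The cold open starts at 2:32 PM − 90 min = 1:02 PM.
The weather segment ends at 1:02 PM + 159 min = 3:41 PM.
The pre-show starts at 3:41 PM + 55 min = 4:36 PM.

4:36 PM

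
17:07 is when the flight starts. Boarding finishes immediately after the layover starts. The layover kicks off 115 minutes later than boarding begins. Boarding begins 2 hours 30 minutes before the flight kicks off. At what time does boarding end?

16:32

Boarding starts at 17:07 − 150 min = 14:37.
The layover starts at 14:37 + 115 min = 16:32.
So boarding ends at 16:32.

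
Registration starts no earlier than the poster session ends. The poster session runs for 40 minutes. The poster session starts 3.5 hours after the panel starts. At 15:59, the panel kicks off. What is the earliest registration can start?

20:09

The poster session starts at 15:59 + 210 min = 19:29.
The poster session ends at 19:29 + 40 min = 20:09.
Registration is bounded by the poster session, so the earliest it can start is 20:09.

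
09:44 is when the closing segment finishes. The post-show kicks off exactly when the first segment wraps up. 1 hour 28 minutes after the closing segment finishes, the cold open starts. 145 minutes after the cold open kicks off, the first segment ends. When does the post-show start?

The cold open starts at 09:44 + 88 min = 11:12.
The first segment ends at 11:12 + 145 min = 13:37.
So the post-show starts at 13:37.

13:37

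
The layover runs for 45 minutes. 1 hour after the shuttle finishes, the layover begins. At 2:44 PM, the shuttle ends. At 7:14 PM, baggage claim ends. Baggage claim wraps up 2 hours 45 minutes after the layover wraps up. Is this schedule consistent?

The layover starts at 2:44 PM + 60 min = 3:44 PM.
The layover ends at 3:44 PM + 45 min = 4:29 PM.
Baggage claim ends at 4:29 PM + 165 min = 7:14 PM.
That matches the stated 7:14 PM, so the schedule is consistent.

Yes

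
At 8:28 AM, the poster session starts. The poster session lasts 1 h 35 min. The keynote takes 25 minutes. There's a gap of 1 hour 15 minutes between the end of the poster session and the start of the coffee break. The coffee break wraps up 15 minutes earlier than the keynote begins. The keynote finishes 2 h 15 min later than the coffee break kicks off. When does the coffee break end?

The poster session ends at 8:28 AM + 95 min = 10:03 AM.
The coffee break starts at 10:03 AM + 75 min = 11:18 AM.
The keynote ends at 11:18 AM + 135 min = 1:33 PM.
The keynote starts at 1:33 PM − 25 min = 1:08 PM.
The coffee break ends at 1:08 PM − 15 min = 12:53 PM.

12:53 PM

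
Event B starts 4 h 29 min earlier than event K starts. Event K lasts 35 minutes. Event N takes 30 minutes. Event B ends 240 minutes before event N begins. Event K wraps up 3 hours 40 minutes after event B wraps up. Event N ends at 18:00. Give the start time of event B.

12:06

Event N starts at 18:00 − 30 min = 17:30.
Event B ends at 17:30 − 240 min = 13:30.
Event K ends at 13:30 + 220 min = 17:10.
Event K starts at 17:10 − 35 min = 16:35.
Event B starts at 16:35 − 269 min = 12:06.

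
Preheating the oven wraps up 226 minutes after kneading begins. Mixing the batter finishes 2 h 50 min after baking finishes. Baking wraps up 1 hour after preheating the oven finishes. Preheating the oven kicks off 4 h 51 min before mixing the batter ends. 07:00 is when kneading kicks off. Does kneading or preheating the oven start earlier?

Preheating the oven ends at 07:00 + 226 min = 10:46.
Baking ends at 10:46 + 60 min = 11:46.
Mixing the batter ends at 11:46 + 170 min = 14:36.
Preheating the oven starts at 14:36 − 291 min = 09:45.
Kneading starts at 07:00 and preheating the oven starts at 09:45, so kneading is first.

kneading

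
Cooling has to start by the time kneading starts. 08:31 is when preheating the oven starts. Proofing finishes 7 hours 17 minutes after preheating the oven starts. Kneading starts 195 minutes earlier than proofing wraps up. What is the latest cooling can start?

12:33

Proofing ends at 08:31 + 437 min = 15:48.
Kneading starts at 15:48 − 195 min = 12:33.
Cooling is bounded by kneading, so the latest it can start is 12:33.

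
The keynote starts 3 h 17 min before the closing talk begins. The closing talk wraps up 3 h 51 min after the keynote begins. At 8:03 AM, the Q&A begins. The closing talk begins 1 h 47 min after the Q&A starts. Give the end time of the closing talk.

The closing talk starts at 8:03 AM + 107 min = 9:50 AM.
The keynote starts at 9:50 AM − 197 min = 6:33 AM.
The closing talk ends at 6:33 AM + 231 min = 10:24 AM.

10:24 AM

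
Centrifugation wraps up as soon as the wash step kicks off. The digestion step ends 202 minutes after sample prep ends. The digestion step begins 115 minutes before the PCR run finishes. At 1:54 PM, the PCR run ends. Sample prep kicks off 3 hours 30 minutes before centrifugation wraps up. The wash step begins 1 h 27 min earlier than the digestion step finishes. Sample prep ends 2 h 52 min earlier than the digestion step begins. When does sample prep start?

The digestion step starts at 1:54 PM − 115 min = 11:59 AM.
Sample prep ends at 11:59 AM − 172 min = 9:07 AM.
The digestion step ends at 9:07 AM + 202 min = 12:29 PM.
The wash step starts at 12:29 PM − 87 min = 11:02 AM.
So centrifugation ends at 11:02 AM.
Sample prep starts at 11:02 AM − 210 min = 7:32 AM.

7:32 AM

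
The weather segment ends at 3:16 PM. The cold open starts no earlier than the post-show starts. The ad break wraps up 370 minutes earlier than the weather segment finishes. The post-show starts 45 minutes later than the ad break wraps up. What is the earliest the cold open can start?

9:51 AM

The ad break ends at 3:16 PM − 370 min = 9:06 AM.
The post-show starts at 9:06 AM + 45 min = 9:51 AM.
The cold open is bounded by the post-show, so the earliest it can start is 9:51 AM.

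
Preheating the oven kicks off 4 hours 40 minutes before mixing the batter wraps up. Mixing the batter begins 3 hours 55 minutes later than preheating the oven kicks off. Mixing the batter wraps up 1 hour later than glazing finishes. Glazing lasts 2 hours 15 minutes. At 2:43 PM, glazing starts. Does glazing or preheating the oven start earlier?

preheating the oven

Glazing ends at 2:43 PM + 135 min = 4:58 PM.
Mixing the batter ends at 4:58 PM + 60 min = 5:58 PM.
Preheating the oven starts at 5:58 PM − 280 min = 1:18 PM.
Glazing starts at 2:43 PM and preheating the oven starts at 1:18 PM, so preheating the oven is first.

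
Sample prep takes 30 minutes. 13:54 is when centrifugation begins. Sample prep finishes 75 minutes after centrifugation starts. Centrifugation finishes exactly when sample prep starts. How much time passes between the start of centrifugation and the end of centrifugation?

45 minutes

Sample prep ends at 13:54 + 75 min = 15:09.
Sample prep starts at 15:09 − 30 min = 14:39.
So centrifugation ends at 14:39.
From 13:54 to 14:39 is 45 minutes.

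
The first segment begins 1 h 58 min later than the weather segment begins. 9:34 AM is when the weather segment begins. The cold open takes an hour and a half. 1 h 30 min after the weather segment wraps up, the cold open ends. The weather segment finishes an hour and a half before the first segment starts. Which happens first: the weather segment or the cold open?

the weather segment

The first segment starts at 9:34 AM + 118 min = 11:32 AM.
The weather segment ends at 11:32 AM − 90 min = 10:02 AM.
The cold open ends at 10:02 AM + 90 min = 11:32 AM.
The cold open starts at 11:32 AM − 90 min = 10:02 AM.
The weather segment starts at 9:34 AM and the cold open starts at 10:02 AM, so the weather segment is first.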